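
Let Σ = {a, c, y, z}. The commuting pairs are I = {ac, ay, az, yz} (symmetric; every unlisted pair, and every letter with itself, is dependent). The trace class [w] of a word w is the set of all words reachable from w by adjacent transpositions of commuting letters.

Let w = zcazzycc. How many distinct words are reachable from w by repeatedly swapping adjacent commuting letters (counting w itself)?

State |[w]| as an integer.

#0=z has no predecessor
#1=c depends on [0:z]
#2=a has no predecessor
#3=z depends on [1:c]
#4=z depends on [3:z]
#5=y depends on [1:c]
#6=c depends on [4:z, 5:y]
#7=c depends on [6:c]
sources: [0:z, 2:a]
N(rest) = Σ N(rest − s) over sources s of rest; N(one piece) = 1:
  size 1 → [2]=1  [7]=1
  size 2 → [2,7]=2  [6,7]=1
  size 3 → [2,6,7]=3  [4,6,7]=1  [5,6,7]=1
  size 4 → [2,4,6,7]=4  [2,5,6,7]=4  [3,4,6,7]=1  [4,5,6,7]=2
  size 5 → [2,3,4,6,7]=5  [2,4,5,6,7]=10  [3,4,5,6,7]=3
  size 6 → [1,3,4,5,6,7]=3  [2,3,4,5,6,7]=18
  first=0(z) contributes 21
  first=2(a) contributes 3
|[w]| = 24

24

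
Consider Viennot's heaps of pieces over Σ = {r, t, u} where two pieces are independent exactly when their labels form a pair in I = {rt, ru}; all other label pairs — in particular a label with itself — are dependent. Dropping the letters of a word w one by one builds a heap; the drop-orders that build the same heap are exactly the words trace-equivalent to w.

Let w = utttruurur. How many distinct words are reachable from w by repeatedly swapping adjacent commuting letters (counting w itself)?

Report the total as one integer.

drop 0:u onto floor
drop 1:t onto {0:u}
drop 2:t onto {1:t}
drop 3:t onto {2:t}
drop 4:r onto floor
drop 5:u onto {3:t}
drop 6:u onto {5:u}
drop 7:r onto {4:r}
drop 8:u onto {6:u}
drop 9:r onto {7:r}
ground layer = {0:u, 4:r}
drop-orders for the pieces not yet dropped (sum over which currently-grounded one goes next):
  1 to go: {8} 1  {9} 1
  2 to go: {6,8} 1  {7,9} 1  {8,9} 2
  3 to go: {4,7,9} 1  {5,6,8} 1  {6,8,9} 3  {7,8,9} 3
  4 to go: {3,5,6,8} 1  {4,7,8,9} 4  {5,6,8,9} 4  {6,7,8,9} 6
  5 to go: {2,3,5,6,8} 1  {3,5,6,8,9} 5  {4,6,7,8,9} 10  {5,6,7,8,9} 10
  6 to go: {1,2,3,5,6,8} 1  {2,3,5,6,8,9} 6  {3,5,6,7,8,9} 15  {4,5,6,7,8,9} 20
  7 to go: {0,1,2,3,5,6,8} 1  {1,2,3,5,6,8,9} 7  {2,3,5,6,7,8,9} 21  {3,4,5,6,7,8,9} 35
  8 to go: {0,1,2,3,5,6,8,9} 8  {1,2,3,5,6,7,8,9} 28  {2,3,4,5,6,7,8,9} 56
  if 0:u drops first: 84 orders
  if 4:r drops first: 36 orders
heap linearizations: 120

120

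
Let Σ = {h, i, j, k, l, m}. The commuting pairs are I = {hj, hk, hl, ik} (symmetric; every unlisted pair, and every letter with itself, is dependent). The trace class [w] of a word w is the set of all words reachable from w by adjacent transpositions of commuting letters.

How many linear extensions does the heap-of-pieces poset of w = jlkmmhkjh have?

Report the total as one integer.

6

0(j) covers ∅
1(l) covers 0:j
2(k) covers 1:l
3(m) covers 2:k
4(m) covers 3:m
5(h) covers 4:m
6(k) covers 4:m
7(j) covers 6:k
8(h) covers 5:h
floor of heap: 0:j
completions by unplaced set U, small U first (add the entries for U minus each lowest piece of U):
  |U|=1: {7}:1  {8}:1
  |U|=2: {5,8}:1  {6,7}:1  {7,8}:2
  |U|=3: {5,7,8}:3  {6,7,8}:3
  |U|=4: {5,6,7,8}:6
  |U|=5: {4,5,6,7,8}:6
  |U|=6: {3,4,5,6,7,8}:6
  |U|=7: {2,3,4,5,6,7,8}:6
  start at 0(j): 6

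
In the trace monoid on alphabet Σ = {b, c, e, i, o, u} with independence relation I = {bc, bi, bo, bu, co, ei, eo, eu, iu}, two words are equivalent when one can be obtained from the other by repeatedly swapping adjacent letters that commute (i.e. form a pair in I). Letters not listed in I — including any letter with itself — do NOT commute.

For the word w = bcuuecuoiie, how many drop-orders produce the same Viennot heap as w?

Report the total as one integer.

#0=b has no predecessor
#1=c has no predecessor
#2=u depends on [1:c]
#3=u depends on [2:u]
#4=e depends on [0:b, 1:c]
#5=c depends on [3:u, 4:e]
#6=u depends on [5:c]
#7=o depends on [6:u]
#8=i depends on [7:o]
#9=i depends on [8:i]
#10=e depends on [5:c]
sources: [0:b, 1:c]
N(rest) = Σ N(rest − s) over sources s of rest; N(one piece) = 1:
  size 1 → [9]=1  [10]=1
  size 2 → [8,9]=1  [9,10]=2
  size 3 → [7,8,9]=1  [8,9,10]=3
  size 4 → [6,7,8,9]=1  [7,8,9,10]=4
  size 5 → [6,7,8,9,10]=5
  size 6 → [5,6,7,8,9,10]=5
  size 7 → [3,5,6,7,8,9,10]=5  [4,5,6,7,8,9,10]=5
  size 8 → [0,4,5,6,7,8,9,10]=5  [2,3,5,6,7,8,9,10]=5  [3,4,5,6,7,8,9,10]=10
  size 9 → [0,3,4,5,6,7,8,9,10]=15  [2,3,4,5,6,7,8,9,10]=15
  first=0(b) contributes 15
  first=1(c) contributes 30
|[w]| = 45

45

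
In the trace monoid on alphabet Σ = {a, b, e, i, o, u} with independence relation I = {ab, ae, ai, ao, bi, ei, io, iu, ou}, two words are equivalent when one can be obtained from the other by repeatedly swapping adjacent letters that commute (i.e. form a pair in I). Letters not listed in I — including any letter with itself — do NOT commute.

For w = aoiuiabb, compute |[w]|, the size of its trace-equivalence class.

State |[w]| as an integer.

280

drop 0:a onto floor
drop 1:o onto floor
drop 2:i onto floor
drop 3:u onto {0:a}
drop 4:i onto {2:i}
drop 5:a onto {3:u}
drop 6:b onto {1:o, 3:u}
drop 7:b onto {6:b}
ground layer = {0:a, 1:o, 2:i}
drop-orders for the pieces not yet dropped (sum over which currently-grounded one goes next):
  1 to go: {4} 1  {5} 1  {7} 1
  2 to go: {2,4} 1  {4,5} 2  {4,7} 2  {5,7} 2  {6,7} 1
  3 to go: {1,6,7} 1  {2,4,5} 3  {2,4,7} 3  {4,5,7} 6  {4,6,7} 3  {5,6,7} 3
  4 to go: {1,4,6,7} 4  {1,5,6,7} 4  {2,4,5,7} 12  {2,4,6,7} 6  {3,5,6,7} 3  {4,5,6,7} 12
  5 to go: {0,3,5,6,7} 3  {1,2,4,6,7} 10  {1,3,5,6,7} 7  {1,4,5,6,7} 20  {2,4,5,6,7} 30  {3,4,5,6,7} 15
  6 to go: {0,1,3,5,6,7} 10  {0,3,4,5,6,7} 18  {1,2,4,5,6,7} 60  {1,3,4,5,6,7} 42  {2,3,4,5,6,7} 45
  if 0:a drops first: 147 orders
  if 1:o drops first: 63 orders
  if 2:i drops first: 70 orders
heap linearizations: 280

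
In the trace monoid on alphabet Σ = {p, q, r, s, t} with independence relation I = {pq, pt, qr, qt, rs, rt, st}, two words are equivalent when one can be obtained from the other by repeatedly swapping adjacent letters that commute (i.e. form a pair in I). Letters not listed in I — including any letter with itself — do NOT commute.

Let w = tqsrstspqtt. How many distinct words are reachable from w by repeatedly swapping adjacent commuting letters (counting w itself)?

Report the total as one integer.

#0=t has no predecessor
#1=q has no predecessor
#2=s depends on [1:q]
#3=r has no predecessor
#4=s depends on [2:s]
#5=t depends on [0:t]
#6=s depends on [4:s]
#7=p depends on [3:r, 6:s]
#8=q depends on [6:s]
#9=t depends on [5:t]
#10=t depends on [9:t]
sources: [0:t, 1:q, 3:r]
N(rest) = Σ N(rest − s) over sources s of rest; N(one piece) = 1:
  size 1 → [7]=1  [8]=1  [10]=1
  size 2 → [3,7]=1  [7,8]=2  [7,10]=2  [8,10]=2  [9,10]=1
  size 3 → [3,7,8]=3  [3,7,10]=3  [5,9,10]=1  [6,7,8]=2  [7,8,10]=6  [7,9,10]=3  [8,9,10]=3
  size 4 → [0,5,9,10]=1  [3,6,7,8]=5  [3,7,8,10]=12  [3,7,9,10]=6  [4,6,7,8]=2  [5,7,9,10]=4  [5,8,9,10]=4  [6,7,8,10]=8  [7,8,9,10]=12
  size 5 → [0,5,7,9,10]=5  [0,5,8,9,10]=5  [2,4,6,7,8]=2  [3,4,6,7,8]=7  [3,5,7,9,10]=10  [3,6,7,8,10]=25  [3,7,8,9,10]=30  [4,6,7,8,10]=10  [5,7,8,9,10]=20  [6,7,8,9,10]=20
  size 6 → [0,3,5,7,9,10]=15  [0,5,7,8,9,10]=30  [1,2,4,6,7,8]=2  [2,3,4,6,7,8]=9  [2,4,6,7,8,10]=12  [3,4,6,7,8,10]=42  [3,5,7,8,9,10]=60  [3,6,7,8,9,10]=75  [4,6,7,8,9,10]=30  [5,6,7,8,9,10]=40
  size 7 → [0,3,5,7,8,9,10]=105  [0,5,6,7,8,9,10]=70  [1,2,3,4,6,7,8]=11  [1,2,4,6,7,8,10]=14  [2,3,4,6,7,8,10]=63  [2,4,6,7,8,9,10]=42  [3,4,6,7,8,9,10]=147  [3,5,6,7,8,9,10]=175  [4,5,6,7,8,9,10]=70
  size 8 → [0,3,5,6,7,8,9,10]=350  [0,4,5,6,7,8,9,10]=140  [1,2,3,4,6,7,8,10]=88  [1,2,4,6,7,8,9,10]=56  [2,3,4,6,7,8,9,10]=252  [2,4,5,6,7,8,9,10]=112  [3,4,5,6,7,8,9,10]=392
  size 9 → [0,2,4,5,6,7,8,9,10]=252  [0,3,4,5,6,7,8,9,10]=882  [1,2,3,4,6,7,8,9,10]=396  [1,2,4,5,6,7,8,9,10]=168  [2,3,4,5,6,7,8,9,10]=756
  first=0(t) contributes 1320
  first=1(q) contributes 1890
  first=3(r) contributes 420
|[w]| = 3630

3630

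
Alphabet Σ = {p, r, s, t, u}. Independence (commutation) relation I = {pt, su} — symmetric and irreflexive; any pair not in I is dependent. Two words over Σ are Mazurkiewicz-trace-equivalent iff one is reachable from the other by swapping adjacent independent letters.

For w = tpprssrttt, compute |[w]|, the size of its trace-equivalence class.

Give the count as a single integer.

3

drop 0:t onto floor
drop 1:p onto floor
drop 2:p onto {1:p}
drop 3:r onto {0:t, 2:p}
drop 4:s onto {3:r}
drop 5:s onto {4:s}
drop 6:r onto {5:s}
drop 7:t onto {6:r}
drop 8:t onto {7:t}
drop 9:t onto {8:t}
ground layer = {0:t, 1:p}
drop-orders for the pieces not yet dropped (sum over which currently-grounded one goes next):
  1 to go: {9} 1
  2 to go: {8,9} 1
  3 to go: {7,8,9} 1
  4 to go: {6,7,8,9} 1
  5 to go: {5,6,7,8,9} 1
  6 to go: {4,5,6,7,8,9} 1
  7 to go: {3,4,5,6,7,8,9} 1
  8 to go: {0,3,4,5,6,7,8,9} 1  {2,3,4,5,6,7,8,9} 1
  if 0:t drops first: 1 orders
  if 1:p drops first: 2 orders
heap linearizations: 3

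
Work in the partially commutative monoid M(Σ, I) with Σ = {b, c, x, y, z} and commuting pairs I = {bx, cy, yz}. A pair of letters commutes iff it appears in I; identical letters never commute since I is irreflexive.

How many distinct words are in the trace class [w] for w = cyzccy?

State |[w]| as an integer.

#0=c has no predecessor
#1=y has no predecessor
#2=z depends on [0:c]
#3=c depends on [2:z]
#4=c depends on [3:c]
#5=y depends on [1:y]
sources: [0:c, 1:y]
N(rest) = Σ N(rest − s) over sources s of rest; N(one piece) = 1:
  size 1 → [4]=1  [5]=1
  size 2 → [1,5]=1  [3,4]=1  [4,5]=2
  size 3 → [1,4,5]=3  [2,3,4]=1  [3,4,5]=3
  size 4 → [0,2,3,4]=1  [1,3,4,5]=6  [2,3,4,5]=4
  first=0(c) contributes 10
  first=1(y) contributes 5
|[w]| = 15

15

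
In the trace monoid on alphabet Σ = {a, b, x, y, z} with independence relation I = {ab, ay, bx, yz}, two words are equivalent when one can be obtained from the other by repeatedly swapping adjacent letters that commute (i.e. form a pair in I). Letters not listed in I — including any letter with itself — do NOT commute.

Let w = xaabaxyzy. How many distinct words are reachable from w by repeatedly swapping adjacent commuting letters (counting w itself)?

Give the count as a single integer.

18

#0=x has no predecessor
#1=a depends on [0:x]
#2=a depends on [1:a]
#3=b has no predecessor
#4=a depends on [2:a]
#5=x depends on [4:a]
#6=y depends on [3:b, 5:x]
#7=z depends on [3:b, 5:x]
#8=y depends on [6:y]
sources: [0:x, 3:b]
N(rest) = Σ N(rest − s) over sources s of rest; N(one piece) = 1:
  size 1 → [7]=1  [8]=1
  size 2 → [6,8]=1  [7,8]=2
  size 3 → [6,7,8]=3
  size 4 → [3,6,7,8]=3  [5,6,7,8]=3
  size 5 → [3,5,6,7,8]=6  [4,5,6,7,8]=3
  size 6 → [2,4,5,6,7,8]=3  [3,4,5,6,7,8]=9
  size 7 → [1,2,4,5,6,7,8]=3  [2,3,4,5,6,7,8]=12
  first=0(x) contributes 15
  first=3(b) contributes 3
|[w]| = 18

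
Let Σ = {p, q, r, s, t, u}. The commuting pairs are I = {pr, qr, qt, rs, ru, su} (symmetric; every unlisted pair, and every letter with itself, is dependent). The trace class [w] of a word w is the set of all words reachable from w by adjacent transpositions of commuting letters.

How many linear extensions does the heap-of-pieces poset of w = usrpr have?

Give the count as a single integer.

20

drop 0:u onto floor
drop 1:s onto floor
drop 2:r onto floor
drop 3:p onto {0:u, 1:s}
drop 4:r onto {2:r}
ground layer = {0:u, 1:s, 2:r}
drop-orders for the pieces not yet dropped (sum over which currently-grounded one goes next):
  1 to go: {3} 1  {4} 1
  2 to go: {0,3} 1  {1,3} 1  {2,4} 1  {3,4} 2
  3 to go: {0,1,3} 2  {0,3,4} 3  {1,3,4} 3  {2,3,4} 3
  if 0:u drops first: 6 orders
  if 1:s drops first: 6 orders
  if 2:r drops first: 8 orders
heap linearizations: 20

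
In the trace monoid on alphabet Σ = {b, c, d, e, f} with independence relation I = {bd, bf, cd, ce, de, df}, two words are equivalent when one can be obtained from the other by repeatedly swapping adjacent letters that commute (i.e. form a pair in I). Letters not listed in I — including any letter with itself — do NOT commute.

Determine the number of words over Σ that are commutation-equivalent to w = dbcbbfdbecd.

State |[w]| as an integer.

piece 0:d — minimal
piece 1:b — minimal
piece 2:c rests on {1:b}
piece 3:b rests on {2:c}
piece 4:b rests on {3:b}
piece 5:f rests on {2:c}
piece 6:d rests on {0:d}
piece 7:b rests on {4:b}
piece 8:e rests on {5:f, 7:b}
piece 9:c rests on {5:f, 7:b}
piece 10:d rests on {6:d}
minimal pieces: {0:d, 1:b}
ways to finish when only these pieces remain (= sum over removing one remaining piece with nothing left below it):
  1 left: {8}→1  {9}→1  {10}→1
  2 left: {6,10}→1  {8,9}→2  {8,10}→2  {9,10}→2
  3 left: {0,6,10}→1  {5,8,9}→2  {6,8,10}→3  {6,9,10}→3  {7,8,9}→2  {8,9,10}→6
  4 left: {0,6,8,10}→4  {0,6,9,10}→4  {4,7,8,9}→2  {5,7,8,9}→4  {5,8,9,10}→8  {6,8,9,10}→12  {7,8,9,10}→8
  5 left: {0,6,8,9,10}→20  {3,4,7,8,9}→2  {4,5,7,8,9}→6  {4,7,8,9,10}→10  {5,6,8,9,10}→20  {5,7,8,9,10}→20  {6,7,8,9,10}→20
  6 left: {0,5,6,8,9,10}→40  {0,6,7,8,9,10}→40  {3,4,5,7,8,9}→8  {3,4,7,8,9,10}→12  {4,5,7,8,9,10}→36  {4,6,7,8,9,10}→30  {5,6,7,8,9,10}→60
  7 left: {0,4,6,7,8,9,10}→70  {0,5,6,7,8,9,10}→140  {2,3,4,5,7,8,9}→8  {3,4,5,7,8,9,10}→56  {3,4,6,7,8,9,10}→42  {4,5,6,7,8,9,10}→126
  8 left: {0,3,4,6,7,8,9,10}→112  {0,4,5,6,7,8,9,10}→336  {1,2,3,4,5,7,8,9}→8  {2,3,4,5,7,8,9,10}→64  {3,4,5,6,7,8,9,10}→224
  9 left: {0,3,4,5,6,7,8,9,10}→672  {1,2,3,4,5,7,8,9,10}→72  {2,3,4,5,6,7,8,9,10}→288
  placing 0:d first → 360 extensions
  placing 1:b first → 960 extensions
total linear extensions = 1320

1320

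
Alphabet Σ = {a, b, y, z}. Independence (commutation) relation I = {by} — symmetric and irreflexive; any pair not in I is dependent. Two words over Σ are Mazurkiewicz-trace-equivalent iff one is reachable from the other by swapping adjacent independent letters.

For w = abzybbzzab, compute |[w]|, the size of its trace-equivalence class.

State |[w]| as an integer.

3

drop 0:a onto floor
drop 1:b onto {0:a}
drop 2:z onto {1:b}
drop 3:y onto {2:z}
drop 4:b onto {2:z}
drop 5:b onto {4:b}
drop 6:z onto {3:y, 5:b}
drop 7:z onto {6:z}
drop 8:a onto {7:z}
drop 9:b onto {8:a}
ground layer = {0:a}
drop-orders for the pieces not yet dropped (sum over which currently-grounded one goes next):
  1 to go: {9} 1
  2 to go: {8,9} 1
  3 to go: {7,8,9} 1
  4 to go: {6,7,8,9} 1
  5 to go: {3,6,7,8,9} 1  {5,6,7,8,9} 1
  6 to go: {3,5,6,7,8,9} 2  {4,5,6,7,8,9} 1
  7 to go: {3,4,5,6,7,8,9} 3
  8 to go: {2,3,4,5,6,7,8,9} 3
  if 0:a drops first: 3 orders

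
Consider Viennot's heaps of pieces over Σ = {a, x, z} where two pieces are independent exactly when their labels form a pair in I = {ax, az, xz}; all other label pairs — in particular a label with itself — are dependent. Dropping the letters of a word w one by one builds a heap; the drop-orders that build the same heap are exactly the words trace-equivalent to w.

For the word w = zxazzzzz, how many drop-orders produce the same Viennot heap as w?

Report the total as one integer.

56

#0=z has no predecessor
#1=x has no predecessor
#2=a has no predecessor
#3=z depends on [0:z]
#4=z depends on [3:z]
#5=z depends on [4:z]
#6=z depends on [5:z]
#7=z depends on [6:z]
sources: [0:z, 1:x, 2:a]
N(rest) = Σ N(rest − s) over sources s of rest; N(one piece) = 1:
  size 1 → [1]=1  [2]=1  [7]=1
  size 2 → [1,2]=2  [1,7]=2  [2,7]=2  [6,7]=1
  size 3 → [1,2,7]=6  [1,6,7]=3  [2,6,7]=3  [5,6,7]=1
  size 4 → [1,2,6,7]=12  [1,5,6,7]=4  [2,5,6,7]=4  [4,5,6,7]=1
  size 5 → [1,2,5,6,7]=20  [1,4,5,6,7]=5  [2,4,5,6,7]=5  [3,4,5,6,7]=1
  size 6 → [0,3,4,5,6,7]=1  [1,2,4,5,6,7]=30  [1,3,4,5,6,7]=6  [2,3,4,5,6,7]=6
  first=0(z) contributes 42
  first=1(x) contributes 7
  first=2(a) contributes 7
|[w]| = 56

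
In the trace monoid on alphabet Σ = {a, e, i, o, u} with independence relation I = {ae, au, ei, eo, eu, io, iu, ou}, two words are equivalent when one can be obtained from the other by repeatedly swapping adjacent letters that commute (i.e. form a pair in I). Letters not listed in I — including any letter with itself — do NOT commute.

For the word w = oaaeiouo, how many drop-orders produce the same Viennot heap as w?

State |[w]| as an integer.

168

0(o) covers ∅
1(a) covers 0:o
2(a) covers 1:a
3(e) covers ∅
4(i) covers 2:a
5(o) covers 2:a
6(u) covers ∅
7(o) covers 5:o
floor of heap: 0:o, 3:e, 6:u
completions by unplaced set U, small U first (add the entries for U minus each lowest piece of U):
  |U|=1: {3}:1  {4}:1  {6}:1  {7}:1
  |U|=2: {3,4}:2  {3,6}:2  {3,7}:2  {4,6}:2  {4,7}:2  {5,7}:1  {6,7}:2
  |U|=3: {3,4,6}:6  {3,4,7}:6  {3,5,7}:3  {3,6,7}:6  {4,5,7}:3  {4,6,7}:6  {5,6,7}:3
  |U|=4: {2,4,5,7}:3  {3,4,5,7}:12  {3,4,6,7}:24  {3,5,6,7}:12  {4,5,6,7}:12
  |U|=5: {1,2,4,5,7}:3  {2,3,4,5,7}:15  {2,4,5,6,7}:15  {3,4,5,6,7}:60
  |U|=6: {0,1,2,4,5,7}:3  {1,2,3,4,5,7}:18  {1,2,4,5,6,7}:18  {2,3,4,5,6,7}:90
  start at 0(o): 126
  start at 3(e): 21
  start at 6(u): 21
sum over floor = 168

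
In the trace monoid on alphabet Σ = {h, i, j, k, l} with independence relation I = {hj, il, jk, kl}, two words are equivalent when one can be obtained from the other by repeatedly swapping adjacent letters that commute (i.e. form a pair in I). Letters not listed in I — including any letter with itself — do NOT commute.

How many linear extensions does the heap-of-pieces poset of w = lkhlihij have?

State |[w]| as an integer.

#0=l has no predecessor
#1=k has no predecessor
#2=h depends on [0:l, 1:k]
#3=l depends on [2:h]
#4=i depends on [2:h]
#5=h depends on [3:l, 4:i]
#6=i depends on [5:h]
#7=j depends on [6:i]
sources: [0:l, 1:k]
N(rest) = Σ N(rest − s) over sources s of rest; N(one piece) = 1:
  size 1 → [7]=1
  size 2 → [6,7]=1
  size 3 → [5,6,7]=1
  size 4 → [3,5,6,7]=1  [4,5,6,7]=1
  size 5 → [3,4,5,6,7]=2
  size 6 → [2,3,4,5,6,7]=2
  first=0(l) contributes 2
  first=1(k) contributes 2
|[w]| = 4

4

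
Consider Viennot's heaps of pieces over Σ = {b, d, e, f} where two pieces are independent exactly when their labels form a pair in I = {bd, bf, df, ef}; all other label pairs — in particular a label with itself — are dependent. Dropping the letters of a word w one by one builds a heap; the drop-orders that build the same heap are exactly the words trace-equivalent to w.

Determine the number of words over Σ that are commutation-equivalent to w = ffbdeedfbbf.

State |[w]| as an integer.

1980

piece 0:f — minimal
piece 1:f rests on {0:f}
piece 2:b — minimal
piece 3:d — minimal
piece 4:e rests on {2:b, 3:d}
piece 5:e rests on {4:e}
piece 6:d rests on {5:e}
piece 7:f rests on {1:f}
piece 8:b rests on {5:e}
piece 9:b rests on {8:b}
piece 10:f rests on {7:f}
minimal pieces: {0:f, 2:b, 3:d}
ways to finish when only these pieces remain (= sum over removing one remaining piece with nothing left below it):
  1 left: {6}→1  {9}→1  {10}→1
  2 left: {6,9}→2  {6,10}→2  {7,10}→1  {8,9}→1  {9,10}→2
  3 left: {1,7,10}→1  {6,7,10}→3  {6,8,9}→3  {6,9,10}→6  {7,9,10}→3  {8,9,10}→3
  4 left: {0,1,7,10}→1  {1,6,7,10}→4  {1,7,9,10}→4  {5,6,8,9}→3  {6,7,9,10}→12  {6,8,9,10}→12  {7,8,9,10}→6
  5 left: {0,1,6,7,10}→5  {0,1,7,9,10}→5  {1,6,7,9,10}→20  {1,7,8,9,10}→10  {4,5,6,8,9}→3  {5,6,8,9,10}→15  {6,7,8,9,10}→30
  6 left: {0,1,6,7,9,10}→30  {0,1,7,8,9,10}→15  {1,6,7,8,9,10}→60  {2,4,5,6,8,9}→3  {3,4,5,6,8,9}→3  {4,5,6,8,9,10}→18  {5,6,7,8,9,10}→45
  7 left: {0,1,6,7,8,9,10}→105  {1,5,6,7,8,9,10}→105  {2,3,4,5,6,8,9}→6  {2,4,5,6,8,9,10}→21  {3,4,5,6,8,9,10}→21  {4,5,6,7,8,9,10}→63
  8 left: {0,1,5,6,7,8,9,10}→210  {1,4,5,6,7,8,9,10}→168  {2,3,4,5,6,8,9,10}→48  {2,4,5,6,7,8,9,10}→84  {3,4,5,6,7,8,9,10}→84
  9 left: {0,1,4,5,6,7,8,9,10}→378  {1,2,4,5,6,7,8,9,10}→252  {1,3,4,5,6,7,8,9,10}→252  {2,3,4,5,6,7,8,9,10}→216
  placing 0:f first → 720 extensions
  placing 2:b first → 630 extensions
  placing 3:d first → 630 extensions
total linear extensions = 1980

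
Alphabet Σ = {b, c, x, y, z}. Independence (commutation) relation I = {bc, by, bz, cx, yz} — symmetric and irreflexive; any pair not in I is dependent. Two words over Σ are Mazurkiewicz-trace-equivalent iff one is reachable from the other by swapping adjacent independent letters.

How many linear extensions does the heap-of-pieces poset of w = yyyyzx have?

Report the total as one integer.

#0=y has no predecessor
#1=y depends on [0:y]
#2=y depends on [1:y]
#3=y depends on [2:y]
#4=z has no predecessor
#5=x depends on [3:y, 4:z]
sources: [0:y, 4:z]
N(rest) = Σ N(rest − s) over sources s of rest; N(one piece) = 1:
  size 1 → [5]=1
  size 2 → [3,5]=1  [4,5]=1
  size 3 → [2,3,5]=1  [3,4,5]=2
  size 4 → [1,2,3,5]=1  [2,3,4,5]=3
  first=0(y) contributes 4
  first=4(z) contributes 1
|[w]| = 5

5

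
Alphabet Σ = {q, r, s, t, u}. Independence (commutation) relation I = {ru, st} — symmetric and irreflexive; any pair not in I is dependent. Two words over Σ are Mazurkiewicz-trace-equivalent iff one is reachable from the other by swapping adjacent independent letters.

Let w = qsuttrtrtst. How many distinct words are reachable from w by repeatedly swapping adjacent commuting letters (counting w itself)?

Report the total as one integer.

3

0(q) covers ∅
1(s) covers 0:q
2(u) covers 1:s
3(t) covers 2:u
4(t) covers 3:t
5(r) covers 4:t
6(t) covers 5:r
7(r) covers 6:t
8(t) covers 7:r
9(s) covers 7:r
10(t) covers 8:t
floor of heap: 0:q
completions by unplaced set U, small U first (add the entries for U minus each lowest piece of U):
  |U|=1: {9}:1  {10}:1
  |U|=2: {8,10}:1  {9,10}:2
  |U|=3: {8,9,10}:3
  |U|=4: {7,8,9,10}:3
  |U|=5: {6,7,8,9,10}:3
  |U|=6: {5,6,7,8,9,10}:3
  |U|=7: {4,5,6,7,8,9,10}:3
  |U|=8: {3,4,5,6,7,8,9,10}:3
  |U|=9: {2,3,4,5,6,7,8,9,10}:3
  start at 0(q): 3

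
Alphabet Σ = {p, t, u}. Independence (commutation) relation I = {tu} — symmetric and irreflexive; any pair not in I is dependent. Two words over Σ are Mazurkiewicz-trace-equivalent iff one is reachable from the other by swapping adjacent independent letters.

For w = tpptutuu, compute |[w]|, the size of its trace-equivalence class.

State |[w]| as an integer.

10

drop 0:t onto floor
drop 1:p onto {0:t}
drop 2:p onto {1:p}
drop 3:t onto {2:p}
drop 4:u onto {2:p}
drop 5:t onto {3:t}
drop 6:u onto {4:u}
drop 7:u onto {6:u}
ground layer = {0:t}
drop-orders for the pieces not yet dropped (sum over which currently-grounded one goes next):
  1 to go: {5} 1  {7} 1
  2 to go: {3,5} 1  {5,7} 2  {6,7} 1
  3 to go: {3,5,7} 3  {4,6,7} 1  {5,6,7} 3
  4 to go: {3,5,6,7} 6  {4,5,6,7} 4
  5 to go: {3,4,5,6,7} 10
  6 to go: {2,3,4,5,6,7} 10
  if 0:t drops first: 10 orders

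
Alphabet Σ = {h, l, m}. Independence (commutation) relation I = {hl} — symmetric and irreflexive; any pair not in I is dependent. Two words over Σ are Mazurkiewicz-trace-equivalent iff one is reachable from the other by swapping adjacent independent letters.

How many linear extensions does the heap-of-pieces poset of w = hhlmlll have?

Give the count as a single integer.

3

piece 0:h — minimal
piece 1:h rests on {0:h}
piece 2:l — minimal
piece 3:m rests on {1:h, 2:l}
piece 4:l rests on {3:m}
piece 5:l rests on {4:l}
piece 6:l rests on {5:l}
minimal pieces: {0:h, 2:l}
ways to finish when only these pieces remain (= sum over removing one remaining piece with nothing left below it):
  1 left: {6}→1
  2 left: {5,6}→1
  3 left: {4,5,6}→1
  4 left: {3,4,5,6}→1
  5 left: {1,3,4,5,6}→1  {2,3,4,5,6}→1
  placing 0:h first → 2 extensions
  placing 2:l first → 1 extensions
total linear extensions = 3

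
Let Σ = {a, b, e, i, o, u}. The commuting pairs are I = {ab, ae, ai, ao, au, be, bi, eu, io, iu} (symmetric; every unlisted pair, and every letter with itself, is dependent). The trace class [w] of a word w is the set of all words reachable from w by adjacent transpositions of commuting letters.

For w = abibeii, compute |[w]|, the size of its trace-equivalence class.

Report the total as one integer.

105

#0=a has no predecessor
#1=b has no predecessor
#2=i has no predecessor
#3=b depends on [1:b]
#4=e depends on [2:i]
#5=i depends on [4:e]
#6=i depends on [5:i]
sources: [0:a, 1:b, 2:i]
N(rest) = Σ N(rest − s) over sources s of rest; N(one piece) = 1:
  size 1 → [0]=1  [3]=1  [6]=1
  size 2 → [0,3]=2  [0,6]=2  [1,3]=1  [3,6]=2  [5,6]=1
  size 3 → [0,1,3]=3  [0,3,6]=6  [0,5,6]=3  [1,3,6]=3  [3,5,6]=3  [4,5,6]=1
  size 4 → [0,1,3,6]=12  [0,3,5,6]=12  [0,4,5,6]=4  [1,3,5,6]=6  [2,4,5,6]=1  [3,4,5,6]=4
  size 5 → [0,1,3,5,6]=30  [0,2,4,5,6]=5  [0,3,4,5,6]=20  [1,3,4,5,6]=10  [2,3,4,5,6]=5
  first=0(a) contributes 15
  first=1(b) contributes 30
  first=2(i) contributes 60
|[w]| = 105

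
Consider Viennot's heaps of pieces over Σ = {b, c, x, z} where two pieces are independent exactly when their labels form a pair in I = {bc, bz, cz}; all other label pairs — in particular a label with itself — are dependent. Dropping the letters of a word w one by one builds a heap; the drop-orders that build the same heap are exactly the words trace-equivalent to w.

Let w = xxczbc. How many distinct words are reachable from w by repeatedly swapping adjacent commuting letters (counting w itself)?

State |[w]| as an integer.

drop 0:x onto floor
drop 1:x onto {0:x}
drop 2:c onto {1:x}
drop 3:z onto {1:x}
drop 4:b onto {1:x}
drop 5:c onto {2:c}
ground layer = {0:x}
drop-orders for the pieces not yet dropped (sum over which currently-grounded one goes next):
  1 to go: {3} 1  {4} 1  {5} 1
  2 to go: {2,5} 1  {3,4} 2  {3,5} 2  {4,5} 2
  3 to go: {2,3,5} 3  {2,4,5} 3  {3,4,5} 6
  4 to go: {2,3,4,5} 12
  if 0:x drops first: 12 orders

12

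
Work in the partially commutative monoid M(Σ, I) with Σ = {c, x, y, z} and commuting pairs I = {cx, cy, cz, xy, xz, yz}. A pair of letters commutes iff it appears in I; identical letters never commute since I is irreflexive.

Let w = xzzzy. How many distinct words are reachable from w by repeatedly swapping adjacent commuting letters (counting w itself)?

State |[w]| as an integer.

piece 0:x — minimal
piece 1:z — minimal
piece 2:z rests on {1:z}
piece 3:z rests on {2:z}
piece 4:y — minimal
minimal pieces: {0:x, 1:z, 4:y}
ways to finish when only these pieces remain (= sum over removing one remaining piece with nothing left below it):
  1 left: {0}→1  {3}→1  {4}→1
  2 left: {0,3}→2  {0,4}→2  {2,3}→1  {3,4}→2
  3 left: {0,2,3}→3  {0,3,4}→6  {1,2,3}→1  {2,3,4}→3
  placing 0:x first → 4 extensions
  placing 1:z first → 12 extensions
  placing 4:y first → 4 extensions
total linear extensions = 20

20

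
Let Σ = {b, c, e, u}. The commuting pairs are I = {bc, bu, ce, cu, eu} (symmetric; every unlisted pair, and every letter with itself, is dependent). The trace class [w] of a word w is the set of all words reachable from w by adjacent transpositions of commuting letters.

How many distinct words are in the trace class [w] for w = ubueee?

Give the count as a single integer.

#0=u has no predecessor
#1=b has no predecessor
#2=u depends on [0:u]
#3=e depends on [1:b]
#4=e depends on [3:e]
#5=e depends on [4:e]
sources: [0:u, 1:b]
N(rest) = Σ N(rest − s) over sources s of rest; N(one piece) = 1:
  size 1 → [2]=1  [5]=1
  size 2 → [0,2]=1  [2,5]=2  [4,5]=1
  size 3 → [0,2,5]=3  [2,4,5]=3  [3,4,5]=1
  size 4 → [0,2,4,5]=6  [1,3,4,5]=1  [2,3,4,5]=4
  first=0(u) contributes 5
  first=1(b) contributes 10
|[w]| = 15

15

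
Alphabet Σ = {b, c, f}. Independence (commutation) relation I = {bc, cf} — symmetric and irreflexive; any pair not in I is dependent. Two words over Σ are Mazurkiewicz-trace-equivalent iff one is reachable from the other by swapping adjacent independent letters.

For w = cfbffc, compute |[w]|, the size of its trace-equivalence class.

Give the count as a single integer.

15

#0=c has no predecessor
#1=f has no predecessor
#2=b depends on [1:f]
#3=f depends on [2:b]
#4=f depends on [3:f]
#5=c depends on [0:c]
sources: [0:c, 1:f]
N(rest) = Σ N(rest − s) over sources s of rest; N(one piece) = 1:
  size 1 → [4]=1  [5]=1
  size 2 → [0,5]=1  [3,4]=1  [4,5]=2
  size 3 → [0,4,5]=3  [2,3,4]=1  [3,4,5]=3
  size 4 → [0,3,4,5]=6  [1,2,3,4]=1  [2,3,4,5]=4
  first=0(c) contributes 5
  first=1(f) contributes 10
|[w]| = 15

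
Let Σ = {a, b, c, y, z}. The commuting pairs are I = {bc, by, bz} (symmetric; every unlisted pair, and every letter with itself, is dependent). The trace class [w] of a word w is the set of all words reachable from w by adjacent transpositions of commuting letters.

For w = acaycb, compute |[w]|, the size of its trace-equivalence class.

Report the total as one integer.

3

drop 0:a onto floor
drop 1:c onto {0:a}
drop 2:a onto {1:c}
drop 3:y onto {2:a}
drop 4:c onto {3:y}
drop 5:b onto {2:a}
ground layer = {0:a}
drop-orders for the pieces not yet dropped (sum over which currently-grounded one goes next):
  1 to go: {4} 1  {5} 1
  2 to go: {3,4} 1  {4,5} 2
  3 to go: {3,4,5} 3
  4 to go: {2,3,4,5} 3
  if 0:a drops first: 3 orders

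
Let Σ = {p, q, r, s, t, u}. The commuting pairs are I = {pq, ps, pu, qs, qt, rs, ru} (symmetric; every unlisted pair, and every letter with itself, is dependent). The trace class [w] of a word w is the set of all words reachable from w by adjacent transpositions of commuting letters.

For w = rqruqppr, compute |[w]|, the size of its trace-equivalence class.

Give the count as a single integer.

#0=r has no predecessor
#1=q depends on [0:r]
#2=r depends on [1:q]
#3=u depends on [1:q]
#4=q depends on [2:r, 3:u]
#5=p depends on [2:r]
#6=p depends on [5:p]
#7=r depends on [4:q, 6:p]
sources: [0:r]
N(rest) = Σ N(rest − s) over sources s of rest; N(one piece) = 1:
  size 1 → [7]=1
  size 2 → [4,7]=1  [6,7]=1
  size 3 → [3,4,7]=1  [4,6,7]=2  [5,6,7]=1
  size 4 → [3,4,6,7]=3  [4,5,6,7]=3
  size 5 → [2,4,5,6,7]=3  [3,4,5,6,7]=6
  size 6 → [2,3,4,5,6,7]=9
  first=0(r) contributes 9

9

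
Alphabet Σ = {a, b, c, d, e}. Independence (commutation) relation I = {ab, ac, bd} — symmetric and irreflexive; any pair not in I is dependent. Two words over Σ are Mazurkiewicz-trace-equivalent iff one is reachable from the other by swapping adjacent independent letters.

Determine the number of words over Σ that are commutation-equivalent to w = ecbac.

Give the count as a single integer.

4

#0=e has no predecessor
#1=c depends on [0:e]
#2=b depends on [1:c]
#3=a depends on [0:e]
#4=c depends on [2:b]
sources: [0:e]
N(rest) = Σ N(rest − s) over sources s of rest; N(one piece) = 1:
  size 1 → [3]=1  [4]=1
  size 2 → [2,4]=1  [3,4]=2
  size 3 → [1,2,4]=1  [2,3,4]=3
  first=0(e) contributes 4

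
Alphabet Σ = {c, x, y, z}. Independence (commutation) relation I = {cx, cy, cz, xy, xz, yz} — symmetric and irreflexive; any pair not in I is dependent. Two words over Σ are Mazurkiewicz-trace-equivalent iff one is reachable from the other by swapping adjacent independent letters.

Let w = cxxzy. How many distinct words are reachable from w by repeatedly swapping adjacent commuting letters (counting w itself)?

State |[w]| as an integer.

60

#0=c has no predecessor
#1=x has no predecessor
#2=x depends on [1:x]
#3=z has no predecessor
#4=y has no predecessor
sources: [0:c, 1:x, 3:z, 4:y]
N(rest) = Σ N(rest − s) over sources s of rest; N(one piece) = 1:
  size 1 → [0]=1  [2]=1  [3]=1  [4]=1
  size 2 → [0,2]=2  [0,3]=2  [0,4]=2  [1,2]=1  [2,3]=2  [2,4]=2  [3,4]=2
  size 3 → [0,1,2]=3  [0,2,3]=6  [0,2,4]=6  [0,3,4]=6  [1,2,3]=3  [1,2,4]=3  [2,3,4]=6
  first=0(c) contributes 12
  first=1(x) contributes 24
  first=3(z) contributes 12
  first=4(y) contributes 12
|[w]| = 60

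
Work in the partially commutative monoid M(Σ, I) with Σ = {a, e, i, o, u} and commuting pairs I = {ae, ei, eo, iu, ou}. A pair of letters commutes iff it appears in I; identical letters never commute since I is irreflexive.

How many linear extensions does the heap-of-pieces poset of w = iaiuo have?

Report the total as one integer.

drop 0:i onto floor
drop 1:a onto {0:i}
drop 2:i onto {1:a}
drop 3:u onto {1:a}
drop 4:o onto {2:i}
ground layer = {0:i}
drop-orders for the pieces not yet dropped (sum over which currently-grounded one goes next):
  1 to go: {3} 1  {4} 1
  2 to go: {2,4} 1  {3,4} 2
  3 to go: {2,3,4} 3
  if 0:i drops first: 3 orders

3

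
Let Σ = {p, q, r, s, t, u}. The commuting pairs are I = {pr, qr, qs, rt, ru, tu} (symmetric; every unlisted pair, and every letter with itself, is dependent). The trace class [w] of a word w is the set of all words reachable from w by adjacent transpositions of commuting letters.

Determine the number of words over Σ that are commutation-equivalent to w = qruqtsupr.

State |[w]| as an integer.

#0=q has no predecessor
#1=r has no predecessor
#2=u depends on [0:q]
#3=q depends on [2:u]
#4=t depends on [3:q]
#5=s depends on [1:r, 4:t]
#6=u depends on [5:s]
#7=p depends on [6:u]
#8=r depends on [5:s]
sources: [0:q, 1:r]
N(rest) = Σ N(rest − s) over sources s of rest; N(one piece) = 1:
  size 1 → [7]=1  [8]=1
  size 2 → [6,7]=1  [7,8]=2
  size 3 → [6,7,8]=3
  size 4 → [5,6,7,8]=3
  size 5 → [1,5,6,7,8]=3  [4,5,6,7,8]=3
  size 6 → [1,4,5,6,7,8]=6  [3,4,5,6,7,8]=3
  size 7 → [1,3,4,5,6,7,8]=9  [2,3,4,5,6,7,8]=3
  first=0(q) contributes 12
  first=1(r) contributes 3
|[w]| = 15

15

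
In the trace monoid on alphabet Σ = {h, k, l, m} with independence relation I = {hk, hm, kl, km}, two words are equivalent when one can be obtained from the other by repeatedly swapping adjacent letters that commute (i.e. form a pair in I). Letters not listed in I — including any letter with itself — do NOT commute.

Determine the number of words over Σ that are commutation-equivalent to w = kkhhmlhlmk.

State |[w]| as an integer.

360

0(k) covers ∅
1(k) covers 0:k
2(h) covers ∅
3(h) covers 2:h
4(m) covers ∅
5(l) covers 3:h, 4:m
6(h) covers 5:l
7(l) covers 6:h
8(m) covers 7:l
9(k) covers 1:k
floor of heap: 0:k, 2:h, 4:m
completions by unplaced set U, small U first (add the entries for U minus each lowest piece of U):
  |U|=1: {8}:1  {9}:1
  |U|=2: {1,9}:1  {7,8}:1  {8,9}:2
  |U|=3: {0,1,9}:1  {1,8,9}:3  {6,7,8}:1  {7,8,9}:3
  |U|=4: {0,1,8,9}:4  {1,7,8,9}:6  {5,6,7,8}:1  {6,7,8,9}:4
  |U|=5: {0,1,7,8,9}:10  {1,6,7,8,9}:10  {3,5,6,7,8}:1  {4,5,6,7,8}:1  {5,6,7,8,9}:5
  |U|=6: {0,1,6,7,8,9}:20  {1,5,6,7,8,9}:15  {2,3,5,6,7,8}:1  {3,4,5,6,7,8}:2  {3,5,6,7,8,9}:6  {4,5,6,7,8,9}:6
  |U|=7: {0,1,5,6,7,8,9}:35  {1,3,5,6,7,8,9}:21  {1,4,5,6,7,8,9}:21  {2,3,4,5,6,7,8}:3  {2,3,5,6,7,8,9}:7  {3,4,5,6,7,8,9}:14
  |U|=8: {0,1,3,5,6,7,8,9}:56  {0,1,4,5,6,7,8,9}:56  {1,2,3,5,6,7,8,9}:28  {1,3,4,5,6,7,8,9}:56  {2,3,4,5,6,7,8,9}:24
  start at 0(k): 108
  start at 2(h): 168
  start at 4(m): 84
sum over floor = 360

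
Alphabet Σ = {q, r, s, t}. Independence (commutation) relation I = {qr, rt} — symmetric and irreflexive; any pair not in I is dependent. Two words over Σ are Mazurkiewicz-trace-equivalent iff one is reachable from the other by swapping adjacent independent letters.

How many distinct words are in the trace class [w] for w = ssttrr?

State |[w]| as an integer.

6

piece 0:s — minimal
piece 1:s rests on {0:s}
piece 2:t rests on {1:s}
piece 3:t rests on {2:t}
piece 4:r rests on {1:s}
piece 5:r rests on {4:r}
minimal pieces: {0:s}
ways to finish when only these pieces remain (= sum over removing one remaining piece with nothing left below it):
  1 left: {3}→1  {5}→1
  2 left: {2,3}→1  {3,5}→2  {4,5}→1
  3 left: {2,3,5}→3  {3,4,5}→3
  4 left: {2,3,4,5}→6
  placing 0:s first → 6 extensions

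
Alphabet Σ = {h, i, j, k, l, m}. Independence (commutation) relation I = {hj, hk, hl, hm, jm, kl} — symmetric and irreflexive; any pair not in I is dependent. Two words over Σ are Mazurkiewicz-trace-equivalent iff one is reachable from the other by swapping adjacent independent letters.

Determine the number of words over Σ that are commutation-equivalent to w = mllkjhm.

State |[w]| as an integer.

42

drop 0:m onto floor
drop 1:l onto {0:m}
drop 2:l onto {1:l}
drop 3:k onto {0:m}
drop 4:j onto {2:l, 3:k}
drop 5:h onto floor
drop 6:m onto {2:l, 3:k}
ground layer = {0:m, 5:h}
drop-orders for the pieces not yet dropped (sum over which currently-grounded one goes next):
  1 to go: {4} 1  {5} 1  {6} 1
  2 to go: {4,5} 2  {4,6} 2  {5,6} 2
  3 to go: {2,4,6} 2  {3,4,6} 2  {4,5,6} 6
  4 to go: {1,2,4,6} 2  {2,3,4,6} 4  {2,4,5,6} 8  {3,4,5,6} 8
  5 to go: {1,2,3,4,6} 6  {1,2,4,5,6} 10  {2,3,4,5,6} 20
  if 0:m drops first: 36 orders
  if 5:h drops first: 6 orders
heap linearizations: 42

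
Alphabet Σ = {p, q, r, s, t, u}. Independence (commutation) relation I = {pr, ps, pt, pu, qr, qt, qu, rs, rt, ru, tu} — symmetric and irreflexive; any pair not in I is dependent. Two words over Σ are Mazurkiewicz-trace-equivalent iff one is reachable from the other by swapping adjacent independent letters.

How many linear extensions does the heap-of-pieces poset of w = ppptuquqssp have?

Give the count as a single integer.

588

#0=p has no predecessor
#1=p depends on [0:p]
#2=p depends on [1:p]
#3=t has no predecessor
#4=u has no predecessor
#5=q depends on [2:p]
#6=u depends on [4:u]
#7=q depends on [5:q]
#8=s depends on [3:t, 6:u, 7:q]
#9=s depends on [8:s]
#10=p depends on [7:q]
sources: [0:p, 3:t, 4:u]
N(rest) = Σ N(rest − s) over sources s of rest; N(one piece) = 1:
  size 1 → [9]=1  [10]=1
  size 2 → [8,9]=1  [9,10]=2
  size 3 → [3,8,9]=1  [6,8,9]=1  [8,9,10]=3
  size 4 → [3,6,8,9]=2  [3,8,9,10]=4  [4,6,8,9]=1  [6,8,9,10]=4  [7,8,9,10]=3
  size 5 → [3,4,6,8,9]=3  [3,6,8,9,10]=10  [3,7,8,9,10]=7  [4,6,8,9,10]=5  [5,7,8,9,10]=3  [6,7,8,9,10]=7
  size 6 → [2,5,7,8,9,10]=3  [3,4,6,8,9,10]=18  [3,5,7,8,9,10]=10  [3,6,7,8,9,10]=24  [4,6,7,8,9,10]=12  [5,6,7,8,9,10]=10
  size 7 → [1,2,5,7,8,9,10]=3  [2,3,5,7,8,9,10]=13  [2,5,6,7,8,9,10]=13  [3,4,6,7,8,9,10]=54  [3,5,6,7,8,9,10]=44  [4,5,6,7,8,9,10]=22
  size 8 → [0,1,2,5,7,8,9,10]=3  [1,2,3,5,7,8,9,10]=16  [1,2,5,6,7,8,9,10]=16  [2,3,5,6,7,8,9,10]=70  [2,4,5,6,7,8,9,10]=35  [3,4,5,6,7,8,9,10]=120
  size 9 → [0,1,2,3,5,7,8,9,10]=19  [0,1,2,5,6,7,8,9,10]=19  [1,2,3,5,6,7,8,9,10]=102  [1,2,4,5,6,7,8,9,10]=51  [2,3,4,5,6,7,8,9,10]=225
  first=0(p) contributes 378
  first=3(t) contributes 70
  first=4(u) contributes 140
|[w]| = 588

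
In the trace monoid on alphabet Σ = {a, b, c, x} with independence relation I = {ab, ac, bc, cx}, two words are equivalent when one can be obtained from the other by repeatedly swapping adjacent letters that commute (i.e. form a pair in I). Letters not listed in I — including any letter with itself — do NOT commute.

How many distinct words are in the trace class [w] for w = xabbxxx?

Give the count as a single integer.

drop 0:x onto floor
drop 1:a onto {0:x}
drop 2:b onto {0:x}
drop 3:b onto {2:b}
drop 4:x onto {1:a, 3:b}
drop 5:x onto {4:x}
drop 6:x onto {5:x}
ground layer = {0:x}
drop-orders for the pieces not yet dropped (sum over which currently-grounded one goes next):
  1 to go: {6} 1
  2 to go: {5,6} 1
  3 to go: {4,5,6} 1
  4 to go: {1,4,5,6} 1  {3,4,5,6} 1
  5 to go: {1,3,4,5,6} 2  {2,3,4,5,6} 1
  if 0:x drops first: 3 orders

3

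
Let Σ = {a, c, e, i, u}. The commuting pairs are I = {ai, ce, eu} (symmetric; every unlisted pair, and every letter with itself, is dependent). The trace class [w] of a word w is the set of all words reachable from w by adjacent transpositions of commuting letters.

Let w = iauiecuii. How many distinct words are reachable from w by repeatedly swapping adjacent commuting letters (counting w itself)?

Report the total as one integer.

6

0(i) covers ∅
1(a) covers ∅
2(u) covers 0:i, 1:a
3(i) covers 2:u
4(e) covers 3:i
5(c) covers 3:i
6(u) covers 5:c
7(i) covers 4:e, 6:u
8(i) covers 7:i
floor of heap: 0:i, 1:a
completions by unplaced set U, small U first (add the entries for U minus each lowest piece of U):
  |U|=1: {8}:1
  |U|=2: {7,8}:1
  |U|=3: {4,7,8}:1  {6,7,8}:1
  |U|=4: {4,6,7,8}:2  {5,6,7,8}:1
  |U|=5: {4,5,6,7,8}:3
  |U|=6: {3,4,5,6,7,8}:3
  |U|=7: {2,3,4,5,6,7,8}:3
  start at 0(i): 3
  start at 1(a): 3
sum over floor = 6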